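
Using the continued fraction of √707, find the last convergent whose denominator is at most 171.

√707 = [26; 1, 1, 2, 3, 2, 1, 1, 52, …] (period length 8).
Convergents:
  p_0/q_0 = 26/1
  p_1/q_1 = 27/1
  p_2/q_2 = 53/2
  p_3/q_3 = 133/5
  p_4/q_4 = 452/17
  p_5/q_5 = 1037/39
  p_6/q_6 = 1489/56
  p_7/q_7 = 2526/95
  p_8/q_8 = 132841/4996
q_7 = 95 ≤ 171 < 4996 = q_8, so the answer is 2526/95.

2526/95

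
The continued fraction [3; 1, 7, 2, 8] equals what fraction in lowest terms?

Using pₖ = aₖpₖ₋₁ + pₖ₋₂ and qₖ = aₖqₖ₋₁ + qₖ₋₂:
  k=0: a=3, p=3, q=1
  k=1: a=1, p=4, q=1
  k=2: a=7, p=31, q=8
  k=3: a=2, p=66, q=17
  k=4: a=8, p=559, q=144

559/144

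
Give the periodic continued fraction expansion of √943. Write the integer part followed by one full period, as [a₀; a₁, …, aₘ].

a₀ = ⌊√943⌋ = 30.
With m₀=0, d₀=1 and mₖ₊₁ = dₖaₖ − mₖ, dₖ₊₁ = (n − mₖ₊₁²)/dₖ, aₖ₊₁ = ⌊(a₀+mₖ₊₁)/dₖ₊₁⌋:
  k=1: m=30, d=43, a=1
  k=2: m=13, d=18, a=2
  k=3: m=23, d=23, a=2
  k=4: m=23, d=18, a=2
  k=5: m=13, d=43, a=1
  k=6: m=30, d=1, a=60
d=1 and a=2a₀=60 at k=6, so the next step gives (m, d) = (30, 43) again — its k=1 value — and the period has length 6.

[30; 1, 2, 2, 2, 1, 60]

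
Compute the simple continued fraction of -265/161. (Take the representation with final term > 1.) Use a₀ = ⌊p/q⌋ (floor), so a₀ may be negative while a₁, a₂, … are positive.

[-2; 2, 1, 4, 1, 2, 3]

-265 = -2×161 + 57
161 = 2×57 + 47
57 = 1×47 + 10
47 = 4×10 + 7
10 = 1×7 + 3
7 = 2×3 + 1
3 = 3×1 + 0  (stop)
So -265/161 = [-2; 2, 1, 4, 1, 2, 3].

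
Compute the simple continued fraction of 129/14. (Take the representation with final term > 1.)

[9; 4, 1, 2]

129 = 9·14 + 3
14 = 4·3 + 2
3 = 1·2 + 1
2 = 2·1 + 0  (stop)
So 129/14 = [9; 4, 1, 2].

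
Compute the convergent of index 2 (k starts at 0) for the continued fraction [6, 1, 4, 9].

34/5

Using pₖ = aₖpₖ₋₁ + pₖ₋₂, qₖ = aₖqₖ₋₁ + qₖ₋₂ (with p₋₁=1, p₋₂=0, q₋₁=0, q₋₂=1):
  k=0: a=6, p=6, q=1
  k=1: a=1, p=7, q=1
  k=2: a=4, p=34, q=5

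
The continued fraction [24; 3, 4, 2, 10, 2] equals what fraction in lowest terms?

Fold from the inside: start with 2/1.
  10 + 1/2 = 21/2
  2 + 2/21 = 44/21
  4 + 21/44 = 197/44
  3 + 44/197 = 635/197
  24 + 197/635 = 15437/635

15437/635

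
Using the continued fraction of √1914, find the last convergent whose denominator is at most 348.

√1914 = [43; 1, 2, 1, 86, …] (period length 4).
Convergents:
  p_0/q_0 = 43/1
  p_1/q_1 = 44/1
  p_2/q_2 = 131/3
  p_3/q_3 = 175/4
  p_4/q_4 = 15181/347
  p_5/q_5 = 15356/351
q_4 = 347 ≤ 348 < 351 = q_5, so the answer is 15181/347.

15181/347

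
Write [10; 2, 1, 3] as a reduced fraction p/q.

Fold from the inside: start with 3/1.
  1 + 1/3 = 4/3
  2 + 3/4 = 11/4
  10 + 4/11 = 114/11

114/11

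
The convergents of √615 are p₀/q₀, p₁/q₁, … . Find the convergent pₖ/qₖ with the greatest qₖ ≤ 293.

√615 = [24; 1, 3, 1, 48, …] (period length 4).
Convergents:
  p_0/q_0 = 24/1
  p_1/q_1 = 25/1
  p_2/q_2 = 99/4
  p_3/q_3 = 124/5
  p_4/q_4 = 6051/244
  p_5/q_5 = 6175/249
  p_6/q_6 = 24576/991
q_5 = 249 ≤ 293 < 991 = q_6, so the answer is 6175/249.

6175/249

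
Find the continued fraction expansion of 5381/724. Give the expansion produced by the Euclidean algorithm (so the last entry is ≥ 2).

[7; 2, 3, 5, 6, 3]

5381 = 7*724 + 313
724 = 2*313 + 98
313 = 3*98 + 19
98 = 5*19 + 3
19 = 6*3 + 1
3 = 3*1 + 0  (stop)
So 5381/724 = [7; 2, 3, 5, 6, 3].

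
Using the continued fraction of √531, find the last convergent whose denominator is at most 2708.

24403/1059

√531 = [23; 23, 46, …] (period length 2).
Convergents:
  p_0/q_0 = 23/1
  p_1/q_1 = 530/23
  p_2/q_2 = 24403/1059
  p_3/q_3 = 561799/24380
q_2 = 1059 ≤ 2708 < 24380 = q_3, so the answer is 24403/1059.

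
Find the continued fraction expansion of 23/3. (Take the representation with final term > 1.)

23 = 7·3 + 2
3 = 1·2 + 1
2 = 2·1 + 0  (stop)
So 23/3 = [7; 1, 2].

[7; 1, 2]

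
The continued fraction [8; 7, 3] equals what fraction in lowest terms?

179/22

Fold from the inside: start with 3/1.
  7 + 1/3 = 22/3
  8 + 3/22 = 179/22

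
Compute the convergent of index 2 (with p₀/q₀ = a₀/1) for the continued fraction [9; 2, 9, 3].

Using pₖ = aₖpₖ₋₁ + pₖ₋₂, qₖ = aₖqₖ₋₁ + qₖ₋₂ (with p₋₁=1, p₋₂=0, q₋₁=0, q₋₂=1):
  k=0: a=9, p=9, q=1
  k=1: a=2, p=19, q=2
  k=2: a=9, p=180, q=19

180/19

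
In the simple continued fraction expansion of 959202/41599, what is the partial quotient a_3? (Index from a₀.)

2

959202 = 23·41599 + 2425   →  a_0 = 23
41599 = 17·2425 + 374   →  a_1 = 17
2425 = 6·374 + 181   →  a_2 = 6
374 = 2·181 + 12   →  a_3 = 2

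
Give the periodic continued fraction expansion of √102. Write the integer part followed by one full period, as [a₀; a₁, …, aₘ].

[10; 10, 20]

a₀ = ⌊√102⌋ = 10.
With m₀=0, d₀=1 and mₖ₊₁ = dₖaₖ − mₖ, dₖ₊₁ = (n − mₖ₊₁²)/dₖ, aₖ₊₁ = ⌊(a₀+mₖ₊₁)/dₖ₊₁⌋:
  k=1: m=10, d=2, a=10
  k=2: m=10, d=1, a=20
d=1 and a=2a₀=20 at k=2, so the next step gives (m, d) = (10, 2) again — its k=1 value — and the period has length 2.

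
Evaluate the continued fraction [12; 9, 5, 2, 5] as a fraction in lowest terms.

Fold from the inside: start with 5/1.
  2 + 1/5 = 11/5
  5 + 5/11 = 60/11
  9 + 11/60 = 551/60
  12 + 60/551 = 6672/551

6672/551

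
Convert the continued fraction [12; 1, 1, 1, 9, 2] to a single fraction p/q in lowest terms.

Using pₖ = aₖpₖ₋₁ + pₖ₋₂ and qₖ = aₖqₖ₋₁ + qₖ₋₂:
  k=0: a=12, p=12, q=1
  k=1: a=1, p=13, q=1
  k=2: a=1, p=25, q=2
  k=3: a=1, p=38, q=3
  k=4: a=9, p=367, q=29
  k=5: a=2, p=772, q=61

772/61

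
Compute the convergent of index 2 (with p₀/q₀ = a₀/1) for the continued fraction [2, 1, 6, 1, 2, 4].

Using pₖ = aₖpₖ₋₁ + pₖ₋₂, qₖ = aₖqₖ₋₁ + qₖ₋₂ (with p₋₁=1, p₋₂=0, q₋₁=0, q₋₂=1):
  k=0: a=2, p=2, q=1
  k=1: a=1, p=3, q=1
  k=2: a=6, p=20, q=7

20/7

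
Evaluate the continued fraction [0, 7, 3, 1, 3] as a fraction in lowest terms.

15/109

Fold from the inside: start with 3/1.
  1 + 1/3 = 4/3
  3 + 3/4 = 15/4
  7 + 4/15 = 109/15
  0 + 15/109 = 15/109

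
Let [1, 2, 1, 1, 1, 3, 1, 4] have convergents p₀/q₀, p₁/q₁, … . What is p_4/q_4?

11/8

Using pₖ = aₖpₖ₋₁ + pₖ₋₂, qₖ = aₖqₖ₋₁ + qₖ₋₂ (with p₋₁=1, p₋₂=0, q₋₁=0, q₋₂=1):
  k=0: a=1, p=1, q=1
  k=1: a=2, p=3, q=2
  k=2: a=1, p=4, q=3
  k=3: a=1, p=7, q=5
  k=4: a=1, p=11, q=8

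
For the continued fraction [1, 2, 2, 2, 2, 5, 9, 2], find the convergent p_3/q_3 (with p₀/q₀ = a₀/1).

Using pₖ = aₖpₖ₋₁ + pₖ₋₂, qₖ = aₖqₖ₋₁ + qₖ₋₂ (with p₋₁=1, p₋₂=0, q₋₁=0, q₋₂=1):
  k=0: a=1, p=1, q=1
  k=1: a=2, p=3, q=2
  k=2: a=2, p=7, q=5
  k=3: a=2, p=17, q=12

17/12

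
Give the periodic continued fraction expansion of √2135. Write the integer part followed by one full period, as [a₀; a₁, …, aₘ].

[46; 4, 1, 5, 1, 4, 92]

a₀ = ⌊√2135⌋ = 46.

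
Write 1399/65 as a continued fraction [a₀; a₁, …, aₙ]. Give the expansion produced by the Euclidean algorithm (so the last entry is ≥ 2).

1399 = 21*65 + 34
65 = 1*34 + 31
34 = 1*31 + 3
31 = 10*3 + 1
3 = 3*1 + 0  (stop)
So 1399/65 = [21; 1, 1, 10, 3].

[21; 1, 1, 10, 3]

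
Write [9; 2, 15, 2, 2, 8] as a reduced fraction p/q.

12671/1336

Fold from the inside: start with 8/1.
  2 + 1/8 = 17/8
  2 + 8/17 = 42/17
  15 + 17/42 = 647/42
  2 + 42/647 = 1336/647
  9 + 647/1336 = 12671/1336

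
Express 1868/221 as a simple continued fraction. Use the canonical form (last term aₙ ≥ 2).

1868 = 8*221 + 100
221 = 2*100 + 21
100 = 4*21 + 16
21 = 1*16 + 5
16 = 3*5 + 1
5 = 5*1 + 0  (stop)
So 1868/221 = [8; 2, 4, 1, 3, 5].

[8; 2, 4, 1, 3, 5]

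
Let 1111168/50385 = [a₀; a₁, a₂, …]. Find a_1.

1111168 = 22·50385 + 2698   →  a_0 = 22
50385 = 18·2698 + 1821   →  a_1 = 18

18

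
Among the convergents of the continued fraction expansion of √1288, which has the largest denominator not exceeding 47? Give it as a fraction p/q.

√1288 = [35; 1, 7, 1, 70, …] (period length 4).
Convergents:
  p_0/q_0 = 35/1
  p_1/q_1 = 36/1
  p_2/q_2 = 287/8
  p_3/q_3 = 323/9
  p_4/q_4 = 22897/638
q_3 = 9 ≤ 47 < 638 = q_4, so the answer is 323/9.

323/9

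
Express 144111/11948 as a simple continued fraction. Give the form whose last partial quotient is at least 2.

144111 = 12*11948 + 735
11948 = 16*735 + 188
735 = 3*188 + 171
188 = 1*171 + 17
171 = 10*17 + 1
17 = 17*1 + 0  (stop)
So 144111/11948 = [12; 16, 3, 1, 10, 17].

[12; 16, 3, 1, 10, 17]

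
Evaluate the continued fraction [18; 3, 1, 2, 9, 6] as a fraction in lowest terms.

Fold from the inside: start with 6/1.
  9 + 1/6 = 55/6
  2 + 6/55 = 116/55
  1 + 55/116 = 171/116
  3 + 116/171 = 629/171
  18 + 171/629 = 11493/629

11493/629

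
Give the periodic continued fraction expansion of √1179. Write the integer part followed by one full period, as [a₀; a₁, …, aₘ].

[34; 2, 1, 33, 1, 2, 68]

a₀ = ⌊√1179⌋ = 34.
With m₀=0, d₀=1 and mₖ₊₁ = dₖaₖ − mₖ, dₖ₊₁ = (n − mₖ₊₁²)/dₖ, aₖ₊₁ = ⌊(a₀+mₖ₊₁)/dₖ₊₁⌋:
  k=1: m=34, d=23, a=2
  k=2: m=12, d=45, a=1
  k=3: m=33, d=2, a=33
  k=4: m=33, d=45, a=1
  k=5: m=12, d=23, a=2
  k=6: m=34, d=1, a=68
d=1 and a=2a₀=68 at k=6, so the next step gives (m, d) = (34, 23) again — its k=1 value — and the period has length 6.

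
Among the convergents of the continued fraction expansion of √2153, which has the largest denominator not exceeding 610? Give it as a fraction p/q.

√2153 = [46; 2, 2, 92, …] (period length 3).
Convergents:
  p_0/q_0 = 46/1
  p_1/q_1 = 93/2
  p_2/q_2 = 232/5
  p_3/q_3 = 21437/462
  p_4/q_4 = 43106/929
q_3 = 462 ≤ 610 < 929 = q_4, so the answer is 21437/462.

21437/462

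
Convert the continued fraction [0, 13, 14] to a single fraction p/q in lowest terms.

14/183

Fold from the inside: start with 14/1.
  13 + 1/14 = 183/14
  0 + 14/183 = 14/183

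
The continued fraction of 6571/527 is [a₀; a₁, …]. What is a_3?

6571 = 12·527 + 247   →  a_0 = 12
527 = 2·247 + 33   →  a_1 = 2
247 = 7·33 + 16   →  a_2 = 7
33 = 2·16 + 1   →  a_3 = 2

2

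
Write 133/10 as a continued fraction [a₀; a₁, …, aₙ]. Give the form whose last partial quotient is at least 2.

[13; 3, 3]

133 = 13×10 + 3
10 = 3×3 + 1
3 = 3×1 + 0  (stop)
So 133/10 = [13; 3, 3].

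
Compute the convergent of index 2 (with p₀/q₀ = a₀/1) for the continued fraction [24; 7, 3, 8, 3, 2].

531/22

Using pₖ = aₖpₖ₋₁ + pₖ₋₂, qₖ = aₖqₖ₋₁ + qₖ₋₂ (with p₋₁=1, p₋₂=0, q₋₁=0, q₋₂=1):
  k=0: a=24, p=24, q=1
  k=1: a=7, p=169, q=7
  k=2: a=3, p=531, q=22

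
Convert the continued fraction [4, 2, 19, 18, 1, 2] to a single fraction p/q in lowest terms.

Using pₖ = aₖpₖ₋₁ + pₖ₋₂ and qₖ = aₖqₖ₋₁ + qₖ₋₂:
  k=0: a=4, p=4, q=1
  k=1: a=2, p=9, q=2
  k=2: a=19, p=175, q=39
  k=3: a=18, p=3159, q=704
  k=4: a=1, p=3334, q=743
  k=5: a=2, p=9827, q=2190

9827/2190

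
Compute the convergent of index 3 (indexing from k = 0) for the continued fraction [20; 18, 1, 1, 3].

Using pₖ = aₖpₖ₋₁ + pₖ₋₂, qₖ = aₖqₖ₋₁ + qₖ₋₂ (with p₋₁=1, p₋₂=0, q₋₁=0, q₋₂=1):
  k=0: a=20, p=20, q=1
  k=1: a=18, p=361, q=18
  k=2: a=1, p=381, q=19
  k=3: a=1, p=742, q=37

742/37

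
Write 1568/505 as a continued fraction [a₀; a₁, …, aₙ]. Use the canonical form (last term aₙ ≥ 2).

[3; 9, 1, 1, 8, 3]

1568 = 3×505 + 53
505 = 9×53 + 28
53 = 1×28 + 25
28 = 1×25 + 3
25 = 8×3 + 1
3 = 3×1 + 0  (stop)
So 1568/505 = [3; 9, 1, 1, 8, 3].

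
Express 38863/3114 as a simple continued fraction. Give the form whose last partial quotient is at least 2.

[12; 2, 12, 17, 1, 2, 2]

38863 = 12·3114 + 1495
3114 = 2·1495 + 124
1495 = 12·124 + 7
124 = 17·7 + 5
7 = 1·5 + 2
5 = 2·2 + 1
2 = 2·1 + 0  (stop)
So 38863/3114 = [12; 2, 12, 17, 1, 2, 2].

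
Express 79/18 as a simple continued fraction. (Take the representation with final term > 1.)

[4; 2, 1, 1, 3]

79 = 4*18 + 7
18 = 2*7 + 4
7 = 1*4 + 3
4 = 1*3 + 1
3 = 3*1 + 0  (stop)
So 79/18 = [4; 2, 1, 1, 3].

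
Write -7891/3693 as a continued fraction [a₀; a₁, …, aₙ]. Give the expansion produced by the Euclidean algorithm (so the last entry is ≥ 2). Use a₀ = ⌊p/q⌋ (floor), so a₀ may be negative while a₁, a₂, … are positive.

[-3; 1, 6, 3, 5, 10, 3]

-7891 = -3·3693 + 3188
3693 = 1·3188 + 505
3188 = 6·505 + 158
505 = 3·158 + 31
158 = 5·31 + 3
31 = 10·3 + 1
3 = 3·1 + 0  (stop)
So -7891/3693 = [-3; 1, 6, 3, 5, 10, 3].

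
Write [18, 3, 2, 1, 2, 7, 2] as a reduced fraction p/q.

7776/425

Using pₖ = aₖpₖ₋₁ + pₖ₋₂ and qₖ = aₖqₖ₋₁ + qₖ₋₂:
  k=0: a=18, p=18, q=1
  k=1: a=3, p=55, q=3
  k=2: a=2, p=128, q=7
  k=3: a=1, p=183, q=10
  k=4: a=2, p=494, q=27
  k=5: a=7, p=3641, q=199
  k=6: a=2, p=7776, q=425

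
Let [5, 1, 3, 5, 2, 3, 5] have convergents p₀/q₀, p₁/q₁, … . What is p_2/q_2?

23/4

Using pₖ = aₖpₖ₋₁ + pₖ₋₂, qₖ = aₖqₖ₋₁ + qₖ₋₂ (with p₋₁=1, p₋₂=0, q₋₁=0, q₋₂=1):
  k=0: a=5, p=5, q=1
  k=1: a=1, p=6, q=1
  k=2: a=3, p=23, q=4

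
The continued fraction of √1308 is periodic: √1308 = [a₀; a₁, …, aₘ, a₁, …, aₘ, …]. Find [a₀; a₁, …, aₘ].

[36; 6, 72]

a₀ = ⌊√1308⌋ = 36.
With m₀=0, d₀=1 and mₖ₊₁ = dₖaₖ − mₖ, dₖ₊₁ = (n − mₖ₊₁²)/dₖ, aₖ₊₁ = ⌊(a₀+mₖ₊₁)/dₖ₊₁⌋:
  k=1: m=36, d=12, a=6
  k=2: m=36, d=1, a=72
d=1 and a=2a₀=72 at k=2, so the next step gives (m, d) = (36, 12) again — its k=1 value — and the period has length 2.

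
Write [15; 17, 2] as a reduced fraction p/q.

527/35

Using pₖ = aₖpₖ₋₁ + pₖ₋₂ and qₖ = aₖqₖ₋₁ + qₖ₋₂:
  k=0: a=15, p=15, q=1
  k=1: a=17, p=256, q=17
  k=2: a=2, p=527, q=35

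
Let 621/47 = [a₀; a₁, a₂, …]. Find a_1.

621 = 13·47 + 10   →  a_0 = 13
47 = 4·10 + 7   →  a_1 = 4

4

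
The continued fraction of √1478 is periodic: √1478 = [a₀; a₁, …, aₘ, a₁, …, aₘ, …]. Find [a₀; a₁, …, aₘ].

[38; 2, 4, 38, 4, 2, 76]

a₀ = ⌊√1478⌋ = 38.
With m₀=0, d₀=1 and mₖ₊₁ = dₖaₖ − mₖ, dₖ₊₁ = (n − mₖ₊₁²)/dₖ, aₖ₊₁ = ⌊(a₀+mₖ₊₁)/dₖ₊₁⌋:
  k=1: m=38, d=34, a=2
  k=2: m=30, d=17, a=4
  k=3: m=38, d=2, a=38
  k=4: m=38, d=17, a=4
  k=5: m=30, d=34, a=2
  k=6: m=38, d=1, a=76
d=1 and a=2a₀=76 at k=6, so the next step gives (m, d) = (38, 34) again — its k=1 value — and the period has length 6.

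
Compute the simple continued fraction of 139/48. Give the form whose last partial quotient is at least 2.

[2; 1, 8, 1, 1, 2]

139 = 2×48 + 43
48 = 1×43 + 5
43 = 8×5 + 3
5 = 1×3 + 2
3 = 1×2 + 1
2 = 2×1 + 0  (stop)
So 139/48 = [2; 1, 8, 1, 1, 2].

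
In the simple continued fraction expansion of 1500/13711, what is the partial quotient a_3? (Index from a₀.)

9

1500 = 0·13711 + 1500   →  a_0 = 0
13711 = 9·1500 + 211   →  a_1 = 9
1500 = 7·211 + 23   →  a_2 = 7
211 = 9·23 + 4   →  a_3 = 9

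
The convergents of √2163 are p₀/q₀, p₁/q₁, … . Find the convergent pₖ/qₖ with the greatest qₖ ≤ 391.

5767/124

√2163 = [46; 1, 1, 30, 1, 1, 92, …] (period length 6).
Convergents:
  p_0/q_0 = 46/1
  p_1/q_1 = 47/1
  p_2/q_2 = 93/2
  p_3/q_3 = 2837/61
  p_4/q_4 = 2930/63
  p_5/q_5 = 5767/124
  p_6/q_6 = 533494/11471
q_5 = 124 ≤ 391 < 11471 = q_6, so the answer is 5767/124.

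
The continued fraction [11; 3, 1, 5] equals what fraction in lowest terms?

Fold from the inside: start with 5/1.
  1 + 1/5 = 6/5
  3 + 5/6 = 23/6
  11 + 6/23 = 259/23

259/23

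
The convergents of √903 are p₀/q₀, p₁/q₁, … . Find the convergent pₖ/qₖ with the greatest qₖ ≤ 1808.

√903 = [30; 20, 60, …] (period length 2).
Convergents:
  p_0/q_0 = 30/1
  p_1/q_1 = 601/20
  p_2/q_2 = 36090/1201
  p_3/q_3 = 722401/24040
q_2 = 1201 ≤ 1808 < 24040 = q_3, so the answer is 36090/1201.

36090/1201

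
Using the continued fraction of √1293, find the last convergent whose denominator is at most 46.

√1293 = [35; 1, 22, 1, 70, …] (period length 4).
Convergents:
  p_0/q_0 = 35/1
  p_1/q_1 = 36/1
  p_2/q_2 = 827/23
  p_3/q_3 = 863/24
  p_4/q_4 = 61237/1703
q_3 = 24 ≤ 46 < 1703 = q_4, so the answer is 863/24.

863/24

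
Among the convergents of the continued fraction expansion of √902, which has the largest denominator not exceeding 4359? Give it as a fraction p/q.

√902 = [30; 30, 60, …] (period length 2).
Convergents:
  p_0/q_0 = 30/1
  p_1/q_1 = 901/30
  p_2/q_2 = 54090/1801
  p_3/q_3 = 1623601/54060
q_2 = 1801 ≤ 4359 < 54060 = q_3, so the answer is 54090/1801.

54090/1801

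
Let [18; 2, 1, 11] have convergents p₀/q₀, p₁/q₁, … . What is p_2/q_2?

Using pₖ = aₖpₖ₋₁ + pₖ₋₂, qₖ = aₖqₖ₋₁ + qₖ₋₂ (with p₋₁=1, p₋₂=0, q₋₁=0, q₋₂=1):
  k=0: a=18, p=18, q=1
  k=1: a=2, p=37, q=2
  k=2: a=1, p=55, q=3

55/3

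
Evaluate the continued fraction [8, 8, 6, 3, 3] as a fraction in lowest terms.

Using pₖ = aₖpₖ₋₁ + pₖ₋₂ and qₖ = aₖqₖ₋₁ + qₖ₋₂:
  k=0: a=8, p=8, q=1
  k=1: a=8, p=65, q=8
  k=2: a=6, p=398, q=49
  k=3: a=3, p=1259, q=155
  k=4: a=3, p=4175, q=514

4175/514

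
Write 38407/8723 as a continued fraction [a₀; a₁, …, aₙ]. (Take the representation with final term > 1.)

38407 = 4×8723 + 3515
8723 = 2×3515 + 1693
3515 = 2×1693 + 129
1693 = 13×129 + 16
129 = 8×16 + 1
16 = 16×1 + 0  (stop)
So 38407/8723 = [4; 2, 2, 13, 8, 16].

[4; 2, 2, 13, 8, 16]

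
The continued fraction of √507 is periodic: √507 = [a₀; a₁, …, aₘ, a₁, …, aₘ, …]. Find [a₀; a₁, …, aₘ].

a₀ = ⌊√507⌋ = 22.

[22; 1, 1, 14, 1, 1, 44]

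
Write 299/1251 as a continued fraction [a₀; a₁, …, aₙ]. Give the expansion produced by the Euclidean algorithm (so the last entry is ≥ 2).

299 = 0×1251 + 299
1251 = 4×299 + 55
299 = 5×55 + 24
55 = 2×24 + 7
24 = 3×7 + 3
7 = 2×3 + 1
3 = 3×1 + 0  (stop)
So 299/1251 = [0; 4, 5, 2, 3, 2, 3].

[0; 4, 5, 2, 3, 2, 3]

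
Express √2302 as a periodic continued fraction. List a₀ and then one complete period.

[47; 1, 46, 1, 94]

a₀ = ⌊√2302⌋ = 47.
With m₀=0, d₀=1 and mₖ₊₁ = dₖaₖ − mₖ, dₖ₊₁ = (n − mₖ₊₁²)/dₖ, aₖ₊₁ = ⌊(a₀+mₖ₊₁)/dₖ₊₁⌋:
  k=1: m=47, d=93, a=1
  k=2: m=46, d=2, a=46
  k=3: m=46, d=93, a=1
  k=4: m=47, d=1, a=94
d=1 and a=2a₀=94 at k=4, so the next step gives (m, d) = (47, 93) again — its k=1 value — and the period has length 4.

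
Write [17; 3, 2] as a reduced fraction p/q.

Using pₖ = aₖpₖ₋₁ + pₖ₋₂ and qₖ = aₖqₖ₋₁ + qₖ₋₂:
  k=0: a=17, p=17, q=1
  k=1: a=3, p=52, q=3
  k=2: a=2, p=121, q=7

121/7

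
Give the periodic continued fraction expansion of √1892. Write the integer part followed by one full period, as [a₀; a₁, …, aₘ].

a₀ = ⌊√1892⌋ = 43.
With m₀=0, d₀=1 and mₖ₊₁ = dₖaₖ − mₖ, dₖ₊₁ = (n − mₖ₊₁²)/dₖ, aₖ₊₁ = ⌊(a₀+mₖ₊₁)/dₖ₊₁⌋:
  k=1: m=43, d=43, a=2
  k=2: m=43, d=1, a=86
d=1 and a=2a₀=86 at k=2, so the next step gives (m, d) = (43, 43) again — its k=1 value — and the period has length 2.

[43; 2, 86]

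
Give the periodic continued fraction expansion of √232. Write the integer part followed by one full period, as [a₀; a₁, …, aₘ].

a₀ = ⌊√232⌋ = 15.
With m₀=0, d₀=1 and mₖ₊₁ = dₖaₖ − mₖ, dₖ₊₁ = (n − mₖ₊₁²)/dₖ, aₖ₊₁ = ⌊(a₀+mₖ₊₁)/dₖ₊₁⌋:
  k=1: m=15, d=7, a=4
  k=2: m=13, d=9, a=3
  k=3: m=14, d=4, a=7
  k=4: m=14, d=9, a=3
  k=5: m=13, d=7, a=4
  k=6: m=15, d=1, a=30
d=1 and a=2a₀=30 at k=6, so the next step gives (m, d) = (15, 7) again — its k=1 value — and the period has length 6.

[15; 4, 3, 7, 3, 4, 30]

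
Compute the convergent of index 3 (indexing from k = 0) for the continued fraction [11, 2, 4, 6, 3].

Using pₖ = aₖpₖ₋₁ + pₖ₋₂, qₖ = aₖqₖ₋₁ + qₖ₋₂ (with p₋₁=1, p₋₂=0, q₋₁=0, q₋₂=1):
  k=0: a=11, p=11, q=1
  k=1: a=2, p=23, q=2
  k=2: a=4, p=103, q=9
  k=3: a=6, p=641, q=56

641/56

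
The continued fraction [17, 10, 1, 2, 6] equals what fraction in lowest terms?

Fold from the inside: start with 6/1.
  2 + 1/6 = 13/6
  1 + 6/13 = 19/13
  10 + 13/19 = 203/19
  17 + 19/203 = 3470/203

3470/203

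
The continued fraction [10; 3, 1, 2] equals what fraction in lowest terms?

113/11

Fold from the inside: start with 2/1.
  1 + 1/2 = 3/2
  3 + 2/3 = 11/3
  10 + 3/11 = 113/11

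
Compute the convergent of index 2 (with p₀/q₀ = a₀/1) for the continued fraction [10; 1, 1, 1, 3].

Using pₖ = aₖpₖ₋₁ + pₖ₋₂, qₖ = aₖqₖ₋₁ + qₖ₋₂ (with p₋₁=1, p₋₂=0, q₋₁=0, q₋₂=1):
  k=0: a=10, p=10, q=1
  k=1: a=1, p=11, q=1
  k=2: a=1, p=21, q=2

21/2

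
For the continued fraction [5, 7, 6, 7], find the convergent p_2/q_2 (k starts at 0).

221/43

Using pₖ = aₖpₖ₋₁ + pₖ₋₂, qₖ = aₖqₖ₋₁ + qₖ₋₂ (with p₋₁=1, p₋₂=0, q₋₁=0, q₋₂=1):
  k=0: a=5, p=5, q=1
  k=1: a=7, p=36, q=7
  k=2: a=6, p=221, q=43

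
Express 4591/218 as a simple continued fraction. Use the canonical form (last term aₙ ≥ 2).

[21; 16, 1, 3, 3]

4591 = 21·218 + 13
218 = 16·13 + 10
13 = 1·10 + 3
10 = 3·3 + 1
3 = 3·1 + 0  (stop)
So 4591/218 = [21; 16, 1, 3, 3].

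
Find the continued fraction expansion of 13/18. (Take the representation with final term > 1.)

[0; 1, 2, 1, 1, 2]

13 = 0·18 + 13
18 = 1·13 + 5
13 = 2·5 + 3
5 = 1·3 + 2
3 = 1·2 + 1
2 = 2·1 + 0  (stop)
So 13/18 = [0; 1, 2, 1, 1, 2].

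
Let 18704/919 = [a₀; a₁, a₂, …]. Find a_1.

2

18704 = 20·919 + 324   →  a_0 = 20
919 = 2·324 + 271   →  a_1 = 2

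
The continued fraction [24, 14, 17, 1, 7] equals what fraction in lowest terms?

48383/2010

Using pₖ = aₖpₖ₋₁ + pₖ₋₂ and qₖ = aₖqₖ₋₁ + qₖ₋₂:
  k=0: a=24, p=24, q=1
  k=1: a=14, p=337, q=14
  k=2: a=17, p=5753, q=239
  k=3: a=1, p=6090, q=253
  k=4: a=7, p=48383, q=2010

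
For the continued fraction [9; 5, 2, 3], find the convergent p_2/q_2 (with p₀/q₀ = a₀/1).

101/11

Using pₖ = aₖpₖ₋₁ + pₖ₋₂, qₖ = aₖqₖ₋₁ + qₖ₋₂ (with p₋₁=1, p₋₂=0, q₋₁=0, q₋₂=1):
  k=0: a=9, p=9, q=1
  k=1: a=5, p=46, q=5
  k=2: a=2, p=101, q=11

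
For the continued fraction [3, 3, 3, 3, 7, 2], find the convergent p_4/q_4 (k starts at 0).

Using pₖ = aₖpₖ₋₁ + pₖ₋₂, qₖ = aₖqₖ₋₁ + qₖ₋₂ (with p₋₁=1, p₋₂=0, q₋₁=0, q₋₂=1):
  k=0: a=3, p=3, q=1
  k=1: a=3, p=10, q=3
  k=2: a=3, p=33, q=10
  k=3: a=3, p=109, q=33
  k=4: a=7, p=796, q=241

796/241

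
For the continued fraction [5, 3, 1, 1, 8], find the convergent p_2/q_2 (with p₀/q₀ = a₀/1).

Using pₖ = aₖpₖ₋₁ + pₖ₋₂, qₖ = aₖqₖ₋₁ + qₖ₋₂ (with p₋₁=1, p₋₂=0, q₋₁=0, q₋₂=1):
  k=0: a=5, p=5, q=1
  k=1: a=3, p=16, q=3
  k=2: a=1, p=21, q=4

21/4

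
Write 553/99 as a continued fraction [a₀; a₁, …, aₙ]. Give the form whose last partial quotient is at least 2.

553 = 5*99 + 58
99 = 1*58 + 41
58 = 1*41 + 17
41 = 2*17 + 7
17 = 2*7 + 3
7 = 2*3 + 1
3 = 3*1 + 0  (stop)
So 553/99 = [5; 1, 1, 2, 2, 2, 3].

[5; 1, 1, 2, 2, 2, 3]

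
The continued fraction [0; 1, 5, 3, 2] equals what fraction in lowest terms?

Fold from the inside: start with 2/1.
  3 + 1/2 = 7/2
  5 + 2/7 = 37/7
  1 + 7/37 = 44/37
  0 + 37/44 = 37/44

37/44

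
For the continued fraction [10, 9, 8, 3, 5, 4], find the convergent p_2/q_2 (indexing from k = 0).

738/73

Using pₖ = aₖpₖ₋₁ + pₖ₋₂, qₖ = aₖqₖ₋₁ + qₖ₋₂ (with p₋₁=1, p₋₂=0, q₋₁=0, q₋₂=1):
  k=0: a=10, p=10, q=1
  k=1: a=9, p=91, q=9
  k=2: a=8, p=738, q=73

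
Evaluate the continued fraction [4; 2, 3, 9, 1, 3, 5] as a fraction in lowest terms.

6544/1477

Fold from the inside: start with 5/1.
  3 + 1/5 = 16/5
  1 + 5/16 = 21/16
  9 + 16/21 = 205/21
  3 + 21/205 = 636/205
  2 + 205/636 = 1477/636
  4 + 636/1477 = 6544/1477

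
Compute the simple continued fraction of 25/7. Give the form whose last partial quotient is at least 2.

25 = 3·7 + 4
7 = 1·4 + 3
4 = 1·3 + 1
3 = 3·1 + 0  (stop)
So 25/7 = [3; 1, 1, 3].

[3; 1, 1, 3]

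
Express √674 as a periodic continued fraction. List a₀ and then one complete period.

[25; 1, 24, 1, 50]

a₀ = ⌊√674⌋ = 25.
With m₀=0, d₀=1 and mₖ₊₁ = dₖaₖ − mₖ, dₖ₊₁ = (n − mₖ₊₁²)/dₖ, aₖ₊₁ = ⌊(a₀+mₖ₊₁)/dₖ₊₁⌋:
  k=1: m=25, d=49, a=1
  k=2: m=24, d=2, a=24
  k=3: m=24, d=49, a=1
  k=4: m=25, d=1, a=50
d=1 and a=2a₀=50 at k=4, so the next step gives (m, d) = (25, 49) again — its k=1 value — and the period has length 4.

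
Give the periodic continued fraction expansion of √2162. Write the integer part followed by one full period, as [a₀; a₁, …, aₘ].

[46; 2, 92]

a₀ = ⌊√2162⌋ = 46.
With m₀=0, d₀=1 and mₖ₊₁ = dₖaₖ − mₖ, dₖ₊₁ = (n − mₖ₊₁²)/dₖ, aₖ₊₁ = ⌊(a₀+mₖ₊₁)/dₖ₊₁⌋:
  k=1: m=46, d=46, a=2
  k=2: m=46, d=1, a=92
d=1 and a=2a₀=92 at k=2, so the next step gives (m, d) = (46, 46) again — its k=1 value — and the period has length 2.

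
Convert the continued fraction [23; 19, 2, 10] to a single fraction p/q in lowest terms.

Using pₖ = aₖpₖ₋₁ + pₖ₋₂ and qₖ = aₖqₖ₋₁ + qₖ₋₂:
  k=0: a=23, p=23, q=1
  k=1: a=19, p=438, q=19
  k=2: a=2, p=899, q=39
  k=3: a=10, p=9428, q=409

9428/409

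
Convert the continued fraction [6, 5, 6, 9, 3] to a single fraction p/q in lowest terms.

5469/883

Using pₖ = aₖpₖ₋₁ + pₖ₋₂ and qₖ = aₖqₖ₋₁ + qₖ₋₂:
  k=0: a=6, p=6, q=1
  k=1: a=5, p=31, q=5
  k=2: a=6, p=192, q=31
  k=3: a=9, p=1759, q=284
  k=4: a=3, p=5469, q=883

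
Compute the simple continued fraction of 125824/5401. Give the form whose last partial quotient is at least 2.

[23; 3, 2, 1, 2, 10, 6, 3]

125824 = 23×5401 + 1601
5401 = 3×1601 + 598
1601 = 2×598 + 405
598 = 1×405 + 193
405 = 2×193 + 19
193 = 10×19 + 3
19 = 6×3 + 1
3 = 3×1 + 0  (stop)
So 125824/5401 = [23; 3, 2, 1, 2, 10, 6, 3].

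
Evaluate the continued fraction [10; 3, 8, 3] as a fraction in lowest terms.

Fold from the inside: start with 3/1.
  8 + 1/3 = 25/3
  3 + 3/25 = 78/25
  10 + 25/78 = 805/78

805/78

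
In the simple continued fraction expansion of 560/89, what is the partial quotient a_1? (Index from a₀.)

3

560 = 6·89 + 26   →  a_0 = 6
89 = 3·26 + 11   →  a_1 = 3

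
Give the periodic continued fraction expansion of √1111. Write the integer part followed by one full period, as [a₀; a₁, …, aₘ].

a₀ = ⌊√1111⌋ = 33.
With m₀=0, d₀=1 and mₖ₊₁ = dₖaₖ − mₖ, dₖ₊₁ = (n − mₖ₊₁²)/dₖ, aₖ₊₁ = ⌊(a₀+mₖ₊₁)/dₖ₊₁⌋:
  k=1: m=33, d=22, a=3
  k=2: m=33, d=1, a=66
d=1 and a=2a₀=66 at k=2, so the next step gives (m, d) = (33, 22) again — its k=1 value — and the period has length 2.

[33; 3, 66]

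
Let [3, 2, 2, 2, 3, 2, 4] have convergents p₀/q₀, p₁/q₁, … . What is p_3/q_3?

Using pₖ = aₖpₖ₋₁ + pₖ₋₂, qₖ = aₖqₖ₋₁ + qₖ₋₂ (with p₋₁=1, p₋₂=0, q₋₁=0, q₋₂=1):
  k=0: a=3, p=3, q=1
  k=1: a=2, p=7, q=2
  k=2: a=2, p=17, q=5
  k=3: a=2, p=41, q=12

41/12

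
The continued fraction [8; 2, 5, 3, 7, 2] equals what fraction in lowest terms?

Fold from the inside: start with 2/1.
  7 + 1/2 = 15/2
  3 + 2/15 = 47/15
  5 + 15/47 = 250/47
  2 + 47/250 = 547/250
  8 + 250/547 = 4626/547

4626/547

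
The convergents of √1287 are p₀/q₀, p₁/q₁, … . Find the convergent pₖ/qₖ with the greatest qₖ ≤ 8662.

√1287 = [35; 1, 6, 1, 70, …] (period length 4).
Convergents:
  p_0/q_0 = 35/1
  p_1/q_1 = 36/1
  p_2/q_2 = 251/7
  p_3/q_3 = 287/8
  p_4/q_4 = 20341/567
  p_5/q_5 = 20628/575
  p_6/q_6 = 144109/4017
  p_7/q_7 = 164737/4592
  p_8/q_8 = 11675699/325457
q_7 = 4592 ≤ 8662 < 325457 = q_8, so the answer is 164737/4592.

164737/4592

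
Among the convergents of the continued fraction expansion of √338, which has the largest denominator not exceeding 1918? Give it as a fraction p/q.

√338 = [18; 2, 1, 1, 2, 36, …] (period length 5).
Convergents:
  p_0/q_0 = 18/1
  p_1/q_1 = 37/2
  p_2/q_2 = 55/3
  p_3/q_3 = 92/5
  p_4/q_4 = 239/13
  p_5/q_5 = 8696/473
  p_6/q_6 = 17631/959
  p_7/q_7 = 26327/1432
  p_8/q_8 = 43958/2391
q_7 = 1432 ≤ 1918 < 2391 = q_8, so the answer is 26327/1432.

26327/1432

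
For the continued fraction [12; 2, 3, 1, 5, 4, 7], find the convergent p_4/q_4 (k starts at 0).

Using pₖ = aₖpₖ₋₁ + pₖ₋₂, qₖ = aₖqₖ₋₁ + qₖ₋₂ (with p₋₁=1, p₋₂=0, q₋₁=0, q₋₂=1):
  k=0: a=12, p=12, q=1
  k=1: a=2, p=25, q=2
  k=2: a=3, p=87, q=7
  k=3: a=1, p=112, q=9
  k=4: a=5, p=647, q=52

647/52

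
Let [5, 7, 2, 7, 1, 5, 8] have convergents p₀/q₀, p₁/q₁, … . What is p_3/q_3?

Using pₖ = aₖpₖ₋₁ + pₖ₋₂, qₖ = aₖqₖ₋₁ + qₖ₋₂ (with p₋₁=1, p₋₂=0, q₋₁=0, q₋₂=1):
  k=0: a=5, p=5, q=1
  k=1: a=7, p=36, q=7
  k=2: a=2, p=77, q=15
  k=3: a=7, p=575, q=112

575/112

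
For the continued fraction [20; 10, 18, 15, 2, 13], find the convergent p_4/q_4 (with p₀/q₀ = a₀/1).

Using pₖ = aₖpₖ₋₁ + pₖ₋₂, qₖ = aₖqₖ₋₁ + qₖ₋₂ (with p₋₁=1, p₋₂=0, q₋₁=0, q₋₂=1):
  k=0: a=20, p=20, q=1
  k=1: a=10, p=201, q=10
  k=2: a=18, p=3638, q=181
  k=3: a=15, p=54771, q=2725
  k=4: a=2, p=113180, q=5631

113180/5631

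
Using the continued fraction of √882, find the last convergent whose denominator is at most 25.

√882 = [29; 1, 2, 3, 6, 3, 2, 1, 58, …] (period length 8).
Convergents:
  p_0/q_0 = 29/1
  p_1/q_1 = 30/1
  p_2/q_2 = 89/3
  p_3/q_3 = 297/10
  p_4/q_4 = 1871/63
q_3 = 10 ≤ 25 < 63 = q_4, so the answer is 297/10.

297/10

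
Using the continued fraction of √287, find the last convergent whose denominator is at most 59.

√287 = [16; 1, 15, 1, 32, …] (period length 4).
Convergents:
  p_0/q_0 = 16/1
  p_1/q_1 = 17/1
  p_2/q_2 = 271/16
  p_3/q_3 = 288/17
  p_4/q_4 = 9487/560
q_3 = 17 ≤ 59 < 560 = q_4, so the answer is 288/17.

288/17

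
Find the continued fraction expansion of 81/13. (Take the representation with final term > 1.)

[6; 4, 3]

81 = 6×13 + 3
13 = 4×3 + 1
3 = 3×1 + 0  (stop)
So 81/13 = [6; 4, 3].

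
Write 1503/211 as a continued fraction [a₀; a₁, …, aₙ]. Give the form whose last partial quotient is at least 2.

[7; 8, 8, 1, 2]

1503 = 7·211 + 26
211 = 8·26 + 3
26 = 8·3 + 2
3 = 1·2 + 1
2 = 2·1 + 0  (stop)
So 1503/211 = [7; 8, 8, 1, 2].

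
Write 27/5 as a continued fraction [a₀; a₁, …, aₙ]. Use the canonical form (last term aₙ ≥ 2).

[5; 2, 2]

27 = 5*5 + 2
5 = 2*2 + 1
2 = 2*1 + 0  (stop)
So 27/5 = [5; 2, 2].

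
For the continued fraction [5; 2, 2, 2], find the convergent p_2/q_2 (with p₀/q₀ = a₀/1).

Using pₖ = aₖpₖ₋₁ + pₖ₋₂, qₖ = aₖqₖ₋₁ + qₖ₋₂ (with p₋₁=1, p₋₂=0, q₋₁=0, q₋₂=1):
  k=0: a=5, p=5, q=1
  k=1: a=2, p=11, q=2
  k=2: a=2, p=27, q=5

27/5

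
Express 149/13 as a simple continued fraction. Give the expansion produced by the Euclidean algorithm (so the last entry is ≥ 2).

149 = 11·13 + 6
13 = 2·6 + 1
6 = 6·1 + 0  (stop)
So 149/13 = [11; 2, 6].

[11; 2, 6]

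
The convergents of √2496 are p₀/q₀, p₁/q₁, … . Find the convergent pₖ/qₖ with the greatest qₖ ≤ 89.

√2496 = [49; 1, 23, 1, 98, …] (period length 4).
Convergents:
  p_0/q_0 = 49/1
  p_1/q_1 = 50/1
  p_2/q_2 = 1199/24
  p_3/q_3 = 1249/25
  p_4/q_4 = 123601/2474
q_3 = 25 ≤ 89 < 2474 = q_4, so the answer is 1249/25.

1249/25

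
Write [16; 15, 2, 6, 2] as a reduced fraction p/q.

6956/433

Using pₖ = aₖpₖ₋₁ + pₖ₋₂ and qₖ = aₖqₖ₋₁ + qₖ₋₂:
  k=0: a=16, p=16, q=1
  k=1: a=15, p=241, q=15
  k=2: a=2, p=498, q=31
  k=3: a=6, p=3229, q=201
  k=4: a=2, p=6956, q=433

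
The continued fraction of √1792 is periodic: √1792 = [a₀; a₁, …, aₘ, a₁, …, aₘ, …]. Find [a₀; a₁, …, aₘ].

[42; 3, 84]

a₀ = ⌊√1792⌋ = 42.
With m₀=0, d₀=1 and mₖ₊₁ = dₖaₖ − mₖ, dₖ₊₁ = (n − mₖ₊₁²)/dₖ, aₖ₊₁ = ⌊(a₀+mₖ₊₁)/dₖ₊₁⌋:
  k=1: m=42, d=28, a=3
  k=2: m=42, d=1, a=84
d=1 and a=2a₀=84 at k=2, so the next step gives (m, d) = (42, 28) again — its k=1 value — and the period has length 2.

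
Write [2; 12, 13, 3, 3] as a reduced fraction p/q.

Using pₖ = aₖpₖ₋₁ + pₖ₋₂ and qₖ = aₖqₖ₋₁ + qₖ₋₂:
  k=0: a=2, p=2, q=1
  k=1: a=12, p=25, q=12
  k=2: a=13, p=327, q=157
  k=3: a=3, p=1006, q=483
  k=4: a=3, p=3345, q=1606

3345/1606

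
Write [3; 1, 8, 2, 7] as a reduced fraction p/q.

Fold from the inside: start with 7/1.
  2 + 1/7 = 15/7
  8 + 7/15 = 127/15
  1 + 15/127 = 142/127
  3 + 127/142 = 553/142

553/142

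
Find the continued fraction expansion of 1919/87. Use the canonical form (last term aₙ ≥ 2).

[22; 17, 2, 2]

1919 = 22·87 + 5
87 = 17·5 + 2
5 = 2·2 + 1
2 = 2·1 + 0  (stop)
So 1919/87 = [22; 17, 2, 2].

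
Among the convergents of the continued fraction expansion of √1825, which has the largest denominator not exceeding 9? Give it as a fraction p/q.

√1825 = [42; 1, 2, 1, 1, 2, 1, 84, …] (period length 7).
Convergents:
  p_0/q_0 = 42/1
  p_1/q_1 = 43/1
  p_2/q_2 = 128/3
  p_3/q_3 = 171/4
  p_4/q_4 = 299/7
  p_5/q_5 = 769/18
q_4 = 7 ≤ 9 < 18 = q_5, so the answer is 299/7.

299/7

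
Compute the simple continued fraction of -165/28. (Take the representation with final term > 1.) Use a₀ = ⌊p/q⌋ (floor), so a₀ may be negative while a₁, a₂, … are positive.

[-6; 9, 3]

-165 = -6·28 + 3
28 = 9·3 + 1
3 = 3·1 + 0  (stop)
So -165/28 = [-6; 9, 3].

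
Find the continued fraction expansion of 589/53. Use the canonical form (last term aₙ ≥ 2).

[11; 8, 1, 5]

589 = 11*53 + 6
53 = 8*6 + 5
6 = 1*5 + 1
5 = 5*1 + 0  (stop)
So 589/53 = [11; 8, 1, 5].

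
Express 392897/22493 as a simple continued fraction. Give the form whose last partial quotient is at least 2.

[17; 2, 7, 5, 18, 16]

392897 = 17·22493 + 10516
22493 = 2·10516 + 1461
10516 = 7·1461 + 289
1461 = 5·289 + 16
289 = 18·16 + 1
16 = 16·1 + 0  (stop)
So 392897/22493 = [17; 2, 7, 5, 18, 16].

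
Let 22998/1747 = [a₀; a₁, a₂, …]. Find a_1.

22998 = 13·1747 + 287   →  a_0 = 13
1747 = 6·287 + 25   →  a_1 = 6

6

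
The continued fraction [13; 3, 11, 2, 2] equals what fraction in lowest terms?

2345/176

Using pₖ = aₖpₖ₋₁ + pₖ₋₂ and qₖ = aₖqₖ₋₁ + qₖ₋₂:
  k=0: a=13, p=13, q=1
  k=1: a=3, p=40, q=3
  k=2: a=11, p=453, q=34
  k=3: a=2, p=946, q=71
  k=4: a=2, p=2345, q=176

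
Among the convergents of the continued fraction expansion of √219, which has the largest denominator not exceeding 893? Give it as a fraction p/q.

10951/740

√219 = [14; 1, 3, 1, 28, …] (period length 4).
Convergents:
  p_0/q_0 = 14/1
  p_1/q_1 = 15/1
  p_2/q_2 = 59/4
  p_3/q_3 = 74/5
  p_4/q_4 = 2131/144
  p_5/q_5 = 2205/149
  p_6/q_6 = 8746/591
  p_7/q_7 = 10951/740
  p_8/q_8 = 315374/21311
q_7 = 740 ≤ 893 < 21311 = q_8, so the answer is 10951/740.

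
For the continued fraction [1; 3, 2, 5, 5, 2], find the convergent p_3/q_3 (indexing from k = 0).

Using pₖ = aₖpₖ₋₁ + pₖ₋₂, qₖ = aₖqₖ₋₁ + qₖ₋₂ (with p₋₁=1, p₋₂=0, q₋₁=0, q₋₂=1):
  k=0: a=1, p=1, q=1
  k=1: a=3, p=4, q=3
  k=2: a=2, p=9, q=7
  k=3: a=5, p=49, q=38

49/38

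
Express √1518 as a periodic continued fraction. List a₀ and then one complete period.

[38; 1, 24, 1, 76]

a₀ = ⌊√1518⌋ = 38.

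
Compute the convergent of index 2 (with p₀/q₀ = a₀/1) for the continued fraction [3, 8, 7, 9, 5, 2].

178/57

Using pₖ = aₖpₖ₋₁ + pₖ₋₂, qₖ = aₖqₖ₋₁ + qₖ₋₂ (with p₋₁=1, p₋₂=0, q₋₁=0, q₋₂=1):
  k=0: a=3, p=3, q=1
  k=1: a=8, p=25, q=8
  k=2: a=7, p=178, q=57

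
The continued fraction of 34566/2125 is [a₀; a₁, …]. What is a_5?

1

34566 = 16·2125 + 566   →  a_0 = 16
2125 = 3·566 + 427   →  a_1 = 3
566 = 1·427 + 139   →  a_2 = 1
427 = 3·139 + 10   →  a_3 = 3
139 = 13·10 + 9   →  a_4 = 13
10 = 1·9 + 1   →  a_5 = 1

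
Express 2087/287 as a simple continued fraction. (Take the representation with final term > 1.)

[7; 3, 1, 2, 8, 3]

2087 = 7·287 + 78
287 = 3·78 + 53
78 = 1·53 + 25
53 = 2·25 + 3
25 = 8·3 + 1
3 = 3·1 + 0  (stop)
So 2087/287 = [7; 3, 1, 2, 8, 3].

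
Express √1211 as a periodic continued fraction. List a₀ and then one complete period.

[34; 1, 3, 1, 68]

a₀ = ⌊√1211⌋ = 34.
With m₀=0, d₀=1 and mₖ₊₁ = dₖaₖ − mₖ, dₖ₊₁ = (n − mₖ₊₁²)/dₖ, aₖ₊₁ = ⌊(a₀+mₖ₊₁)/dₖ₊₁⌋:
  k=1: m=34, d=55, a=1
  k=2: m=21, d=14, a=3
  k=3: m=21, d=55, a=1
  k=4: m=34, d=1, a=68
d=1 and a=2a₀=68 at k=4, so the next step gives (m, d) = (34, 55) again — its k=1 value — and the period has length 4.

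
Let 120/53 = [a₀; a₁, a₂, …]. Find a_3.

120 = 2·53 + 14   →  a_0 = 2
53 = 3·14 + 11   →  a_1 = 3
14 = 1·11 + 3   →  a_2 = 1
11 = 3·3 + 2   →  a_3 = 3

3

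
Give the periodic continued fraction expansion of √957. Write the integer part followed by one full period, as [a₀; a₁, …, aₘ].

a₀ = ⌊√957⌋ = 30.
With m₀=0, d₀=1 and mₖ₊₁ = dₖaₖ − mₖ, dₖ₊₁ = (n − mₖ₊₁²)/dₖ, aₖ₊₁ = ⌊(a₀+mₖ₊₁)/dₖ₊₁⌋:
  k=1: m=30, d=57, a=1
  k=2: m=27, d=4, a=14
  k=3: m=29, d=29, a=2
  k=4: m=29, d=4, a=14
  k=5: m=27, d=57, a=1
  k=6: m=30, d=1, a=60
d=1 and a=2a₀=60 at k=6, so the next step gives (m, d) = (30, 57) again — its k=1 value — and the period has length 6.

[30; 1, 14, 2, 14, 1, 60]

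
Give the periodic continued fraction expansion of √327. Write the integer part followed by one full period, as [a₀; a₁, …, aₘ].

[18; 12, 36]

a₀ = ⌊√327⌋ = 18.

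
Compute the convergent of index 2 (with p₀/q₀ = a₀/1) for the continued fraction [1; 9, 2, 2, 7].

Using pₖ = aₖpₖ₋₁ + pₖ₋₂, qₖ = aₖqₖ₋₁ + qₖ₋₂ (with p₋₁=1, p₋₂=0, q₋₁=0, q₋₂=1):
  k=0: a=1, p=1, q=1
  k=1: a=9, p=10, q=9
  k=2: a=2, p=21, q=19

21/19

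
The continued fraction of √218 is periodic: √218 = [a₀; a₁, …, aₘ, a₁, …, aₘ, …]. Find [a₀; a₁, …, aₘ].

[14; 1, 3, 3, 1, 28]

a₀ = ⌊√218⌋ = 14.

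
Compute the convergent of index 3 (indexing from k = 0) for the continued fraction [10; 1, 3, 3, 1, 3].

Using pₖ = aₖpₖ₋₁ + pₖ₋₂, qₖ = aₖqₖ₋₁ + qₖ₋₂ (with p₋₁=1, p₋₂=0, q₋₁=0, q₋₂=1):
  k=0: a=10, p=10, q=1
  k=1: a=1, p=11, q=1
  k=2: a=3, p=43, q=4
  k=3: a=3, p=140, q=13

140/13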